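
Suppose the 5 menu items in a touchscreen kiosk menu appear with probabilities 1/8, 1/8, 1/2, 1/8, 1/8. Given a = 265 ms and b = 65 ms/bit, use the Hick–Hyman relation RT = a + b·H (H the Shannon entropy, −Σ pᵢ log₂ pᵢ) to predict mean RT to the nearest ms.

395 ms

Each term −pᵢ log₂ pᵢ: 0.125·3 + 0.125·3 + 0.5·1 + 0.125·3 + 0.125·3; summed, H = 2.000 bits.
Mean RT = a + bH = 265 + 65·2.000 = 395.00 ms.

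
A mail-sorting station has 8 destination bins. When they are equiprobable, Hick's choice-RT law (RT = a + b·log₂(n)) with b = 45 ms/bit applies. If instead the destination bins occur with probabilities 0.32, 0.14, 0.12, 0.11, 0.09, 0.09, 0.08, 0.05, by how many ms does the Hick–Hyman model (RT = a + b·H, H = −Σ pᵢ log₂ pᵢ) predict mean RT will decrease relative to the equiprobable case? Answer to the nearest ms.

10 ms

Equiprobable entropy H₀ = log₂ 8 = 3.0000 bits.
Skewed entropy H = −Σ pᵢ log₂ pᵢ = 2.7734 bits.
ΔRT = b·(H₀ − H) = 45 × 0.2266 = 10.20 ms.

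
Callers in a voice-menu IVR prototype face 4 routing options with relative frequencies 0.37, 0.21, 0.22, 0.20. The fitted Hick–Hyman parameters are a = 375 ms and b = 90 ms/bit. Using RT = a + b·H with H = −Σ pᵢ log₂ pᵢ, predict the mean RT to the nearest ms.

Entropy contributions −pᵢ log₂ pᵢ: 0.5307, 0.4728, 0.4806, 0.4644; sum H = 1.9485 bits.
RT = a + bH = 375 + 90·1.9485 = 550.37 ms.

550 ms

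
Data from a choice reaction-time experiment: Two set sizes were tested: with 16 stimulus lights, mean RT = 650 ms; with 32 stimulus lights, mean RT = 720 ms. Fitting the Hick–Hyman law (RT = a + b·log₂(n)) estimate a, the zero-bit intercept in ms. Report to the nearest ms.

370 ms

Slope: b = (720 − 650) / (log₂ 32 − log₂ 16) = 70/1.0000 = 70 ms/bit.
a = RT₁ − b·log₂ n₁ = 650 − 70 × 4 = 370.000 ms.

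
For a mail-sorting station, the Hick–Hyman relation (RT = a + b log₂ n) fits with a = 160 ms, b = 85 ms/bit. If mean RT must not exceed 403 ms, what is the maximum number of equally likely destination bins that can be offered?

7

85·log₂ n ≤ 403 − 160 = 243, giving log₂ n ≤ 2.8588 and n ≤ 7.254. The largest whole number is 7.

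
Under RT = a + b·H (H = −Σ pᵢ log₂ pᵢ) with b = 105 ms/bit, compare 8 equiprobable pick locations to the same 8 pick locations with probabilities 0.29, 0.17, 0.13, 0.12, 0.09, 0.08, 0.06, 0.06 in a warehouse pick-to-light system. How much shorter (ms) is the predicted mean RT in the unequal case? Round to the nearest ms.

22 ms

The RT saving is b·ΔH. Equiprobable H₀ = log₂(8) = 3.0000 bits; with the given probabilities H = 2.7934 bits.
b·(H₀ − H) = 105 × (3.0000 − 2.7934) = 21.69 ms.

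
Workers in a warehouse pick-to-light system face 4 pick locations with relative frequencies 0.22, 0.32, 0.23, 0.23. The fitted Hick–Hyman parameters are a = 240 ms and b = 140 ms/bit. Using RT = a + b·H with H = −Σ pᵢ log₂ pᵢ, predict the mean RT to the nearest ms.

517 ms

Entropy contributions −pᵢ log₂ pᵢ: 0.4806, 0.5260, 0.4877, 0.4877; sum H = 1.9819 bits.
RT = a + bH = 240 + 140·1.9819 = 517.47 ms.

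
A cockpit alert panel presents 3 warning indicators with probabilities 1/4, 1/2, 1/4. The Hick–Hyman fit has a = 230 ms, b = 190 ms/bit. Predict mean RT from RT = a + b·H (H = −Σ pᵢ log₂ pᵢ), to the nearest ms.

H = −Σ pᵢ log₂ pᵢ = 0.25·2 + 0.5·1 + 0.25·2 = 1.500 bits.
RT = 230 + 190 × 1.500 = 515.00 ms.

515 ms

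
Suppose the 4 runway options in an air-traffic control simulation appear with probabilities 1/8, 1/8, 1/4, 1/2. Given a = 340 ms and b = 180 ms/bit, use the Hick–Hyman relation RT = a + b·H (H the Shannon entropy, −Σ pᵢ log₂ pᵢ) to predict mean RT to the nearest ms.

655 ms

H = −Σ pᵢ log₂ pᵢ = 0.125·3 + 0.125·3 + 0.25·2 + 0.5·1 = 1.750 bits.
RT = 340 + 180 × 1.750 = 655.00 ms.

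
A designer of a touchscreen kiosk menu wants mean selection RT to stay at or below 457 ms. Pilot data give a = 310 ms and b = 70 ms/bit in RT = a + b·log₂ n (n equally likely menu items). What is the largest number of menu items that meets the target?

4

Set 310 + 70·log₂ n ≤ 457 → log₂ n ≤ (457 − 310)/70 = 2.1000.
So n ≤ 2^2.1000 = 4.287; the largest integer n is 4.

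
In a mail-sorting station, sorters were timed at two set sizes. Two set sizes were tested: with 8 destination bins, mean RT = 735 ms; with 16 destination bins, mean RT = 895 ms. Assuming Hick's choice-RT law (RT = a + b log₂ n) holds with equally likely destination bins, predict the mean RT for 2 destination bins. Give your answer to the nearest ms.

Solve the two-equation system in a and b:
  b = (895 − 735) / (log₂ 16 − log₂ 8) = 160 / (4 − 3) = 160 ms/bit
  a = 735 − 160 × 3 = 255 ms
Then RT(2) = 255 + 160 × log₂ 2 = 255 + 160 × 1 ≈ 415.000 ms.

415 ms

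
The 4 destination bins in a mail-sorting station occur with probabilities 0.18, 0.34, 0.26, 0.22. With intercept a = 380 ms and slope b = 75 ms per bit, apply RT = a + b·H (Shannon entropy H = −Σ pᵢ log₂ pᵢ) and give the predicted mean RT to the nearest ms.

527 ms

H = 0.18·log₂(1/0.18) + 0.34·log₂(1/0.34) + 0.26·log₂(1/0.26) + 0.22·log₂(1/0.22) = 1.9603 bits.
RT = 380 + 75 × 1.9603 = 527.03 ms.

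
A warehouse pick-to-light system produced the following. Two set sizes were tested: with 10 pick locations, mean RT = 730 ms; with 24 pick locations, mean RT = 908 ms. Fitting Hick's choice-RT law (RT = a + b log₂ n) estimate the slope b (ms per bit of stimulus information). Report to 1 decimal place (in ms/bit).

Slope: b = (908 − 730) / (log₂ 24 − log₂ 10) = 178/1.2630 = 140.930 ms/bit.

140.9 ms/bit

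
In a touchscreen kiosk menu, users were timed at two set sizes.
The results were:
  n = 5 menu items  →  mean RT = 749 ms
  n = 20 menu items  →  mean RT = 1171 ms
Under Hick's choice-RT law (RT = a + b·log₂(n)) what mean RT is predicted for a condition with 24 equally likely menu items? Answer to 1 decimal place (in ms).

1226.5 ms

With log₂ n on the abscissa the relation is linear; from the two conditions:
  b = (1171 − 749) / (log₂ 20 − log₂ 5) = 422 / (4.3219 − 2.3219) = 211.000 ms/bit
  a = 749 − 211.000 × 2.3219 = 259.073 ms
Then RT(24) = 259.073 + 211.000 × log₂ 24 = 259.073 + 211.000 × 4.5850 ≈ 1226.500 ms.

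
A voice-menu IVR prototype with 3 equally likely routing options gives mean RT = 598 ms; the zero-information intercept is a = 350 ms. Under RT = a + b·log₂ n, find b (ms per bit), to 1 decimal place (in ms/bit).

b = (598 − 350) / log₂(3) = 248 / 1.5850 = 156.471 ms/bit.

156.5 ms/bit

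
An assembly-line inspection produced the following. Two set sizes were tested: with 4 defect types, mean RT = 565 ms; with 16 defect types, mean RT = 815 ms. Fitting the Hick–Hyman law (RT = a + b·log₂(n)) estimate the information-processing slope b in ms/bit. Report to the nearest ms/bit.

125 ms/bit

The slope on a log₂ axis is (815 − 565) / (4 − 2) = 125 ms/bit.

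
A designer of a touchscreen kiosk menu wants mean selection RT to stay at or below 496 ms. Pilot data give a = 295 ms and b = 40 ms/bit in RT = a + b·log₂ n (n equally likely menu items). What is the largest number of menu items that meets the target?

40·log₂ n ≤ 496 − 295 = 201, giving log₂ n ≤ 5.0250 and n ≤ 32.559. The largest whole number is 32.

32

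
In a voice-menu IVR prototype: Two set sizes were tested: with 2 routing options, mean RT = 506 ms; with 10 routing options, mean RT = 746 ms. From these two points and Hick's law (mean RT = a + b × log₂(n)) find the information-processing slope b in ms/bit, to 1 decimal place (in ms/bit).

103.4 ms/bit

b = (RT₂ − RT₁)/(log₂ n₂ − log₂ n₁) = (746 − 506)/(3.3219 − 1) = 103.362 ms/bit.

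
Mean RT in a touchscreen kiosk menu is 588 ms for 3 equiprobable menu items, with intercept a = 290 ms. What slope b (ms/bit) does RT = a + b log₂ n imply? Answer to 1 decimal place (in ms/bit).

log₂(3) = 1.5850 bits.
b = (RT − a)/log₂ n = (588 − 290) / 1.5850 = 188.017 ms/bit.

188.0 ms/bit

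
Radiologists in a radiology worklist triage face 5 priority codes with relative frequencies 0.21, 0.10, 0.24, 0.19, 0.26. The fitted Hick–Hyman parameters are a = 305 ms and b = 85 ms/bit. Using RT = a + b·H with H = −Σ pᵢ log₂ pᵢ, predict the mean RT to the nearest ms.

497 ms

H = 0.21·log₂(1/0.21) + 0.10·log₂(1/0.10) + 0.24·log₂(1/0.24) + 0.19·log₂(1/0.19) + 0.26·log₂(1/0.26) = 2.2597 bits.
RT = 305 + 85 × 2.2597 = 497.07 ms.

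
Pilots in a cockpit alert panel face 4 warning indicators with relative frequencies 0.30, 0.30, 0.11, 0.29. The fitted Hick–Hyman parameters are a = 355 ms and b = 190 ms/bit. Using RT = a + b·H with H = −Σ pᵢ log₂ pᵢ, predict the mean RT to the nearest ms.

Entropy contributions −pᵢ log₂ pᵢ: 0.5211, 0.5211, 0.3503, 0.5179; sum H = 1.9104 bits.
RT = a + bH = 355 + 190·1.9104 = 717.97 ms.

718 ms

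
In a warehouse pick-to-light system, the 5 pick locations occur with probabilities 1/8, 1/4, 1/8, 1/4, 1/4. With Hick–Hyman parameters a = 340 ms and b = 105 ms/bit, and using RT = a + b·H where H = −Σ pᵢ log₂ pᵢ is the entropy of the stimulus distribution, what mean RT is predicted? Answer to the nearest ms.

576 ms

H = −Σ pᵢ log₂ pᵢ = 0.125·3 + 0.25·2 + 0.125·3 + 0.25·2 + 0.25·2 = 2.250 bits.
RT = 340 + 105 × 2.250 = 576.25 ms.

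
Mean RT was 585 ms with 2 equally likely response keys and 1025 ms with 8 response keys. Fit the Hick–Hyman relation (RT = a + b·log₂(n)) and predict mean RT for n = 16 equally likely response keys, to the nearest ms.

1245 ms

Fit slope and intercept:
  b = (1025 − 585) / (log₂ 8 − log₂ 2) = 440 / (3 − 1) = 220 ms/bit
  a = 585 − 220 × 1 = 365 ms
Then RT(16) = 365 + 220 × log₂ 16 = 365 + 220 × 4 ≈ 1245.000 ms.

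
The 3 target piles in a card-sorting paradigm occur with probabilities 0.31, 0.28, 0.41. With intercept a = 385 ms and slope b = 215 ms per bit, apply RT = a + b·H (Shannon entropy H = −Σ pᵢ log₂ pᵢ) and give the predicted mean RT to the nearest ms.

Entropy contributions −pᵢ log₂ pᵢ: 0.5238, 0.5142, 0.5274; sum H = 1.5654 bits.
RT = a + bH = 385 + 215·1.5654 = 721.56 ms.

722 ms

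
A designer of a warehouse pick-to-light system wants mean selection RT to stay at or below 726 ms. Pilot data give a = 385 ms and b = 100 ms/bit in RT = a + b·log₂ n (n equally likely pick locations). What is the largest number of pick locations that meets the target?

10

100·log₂ n ≤ 726 − 385 = 341, giving log₂ n ≤ 3.4100 and n ≤ 10.629. The largest whole number is 10.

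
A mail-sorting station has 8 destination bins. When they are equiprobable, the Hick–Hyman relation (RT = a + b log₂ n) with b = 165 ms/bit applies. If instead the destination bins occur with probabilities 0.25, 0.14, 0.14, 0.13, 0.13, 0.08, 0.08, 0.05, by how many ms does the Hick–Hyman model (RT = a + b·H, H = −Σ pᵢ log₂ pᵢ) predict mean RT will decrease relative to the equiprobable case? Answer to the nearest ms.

23 ms

Equiprobable entropy H₀ = log₂ 8 = 3.0000 bits.
Skewed entropy H = −Σ pᵢ log₂ pᵢ = 2.8586 bits.
ΔRT = b·(H₀ − H) = 165 × 0.1414 = 23.33 ms.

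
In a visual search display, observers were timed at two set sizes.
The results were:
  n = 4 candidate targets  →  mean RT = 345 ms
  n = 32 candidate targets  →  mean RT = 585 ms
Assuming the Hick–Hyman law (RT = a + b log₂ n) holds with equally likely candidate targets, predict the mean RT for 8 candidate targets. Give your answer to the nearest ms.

With log₂ n on the abscissa the relation is linear; from the two conditions:
  b = (585 − 345) / (log₂ 32 − log₂ 4) = 240 / (5 − 2) = 80 ms/bit
  a = 345 − 80 × 2 = 185 ms
Then RT(8) = 185 + 80 × log₂ 8 = 185 + 80 × 3 ≈ 425.000 ms.

425 ms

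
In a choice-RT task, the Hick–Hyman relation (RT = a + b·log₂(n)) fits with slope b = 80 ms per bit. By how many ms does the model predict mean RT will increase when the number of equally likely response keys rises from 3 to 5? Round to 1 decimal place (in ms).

59.0 ms

ΔRT = (a + b log₂ n₂) − (a + b log₂ n₁) = b·(log₂ n₂ − log₂ n₁).
log₂(5) − log₂(3) = 2.3219 − 1.5850 = 0.7370.
ΔRT = 80 × 0.7370 = 58.957 ms.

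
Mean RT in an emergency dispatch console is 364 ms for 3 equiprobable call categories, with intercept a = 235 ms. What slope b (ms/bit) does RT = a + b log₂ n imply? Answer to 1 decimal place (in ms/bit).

81.4 ms/bit

3 alternatives carry log₂ 3 = 1.5850 bits; the choice cost is 364 − 235 = 129 ms, so b = 129/1.5850 = 81.390 ms/bit.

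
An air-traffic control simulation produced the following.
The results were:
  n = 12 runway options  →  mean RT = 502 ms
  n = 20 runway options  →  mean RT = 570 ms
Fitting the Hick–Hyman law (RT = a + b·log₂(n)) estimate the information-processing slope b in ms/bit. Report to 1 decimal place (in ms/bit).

92.3 ms/bit

b = (RT₂ − RT₁)/(log₂ n₂ − log₂ n₁) = (570 − 502)/(4.3219 − 3.5850) = 92.270 ms/bit.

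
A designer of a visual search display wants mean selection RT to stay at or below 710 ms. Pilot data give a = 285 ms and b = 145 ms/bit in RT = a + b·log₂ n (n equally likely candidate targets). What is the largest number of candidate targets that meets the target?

Set 285 + 145·log₂ n ≤ 710 → log₂ n ≤ (710 − 285)/145 = 2.9310.
So n ≤ 2^2.9310 = 7.627; the largest integer n is 7.

7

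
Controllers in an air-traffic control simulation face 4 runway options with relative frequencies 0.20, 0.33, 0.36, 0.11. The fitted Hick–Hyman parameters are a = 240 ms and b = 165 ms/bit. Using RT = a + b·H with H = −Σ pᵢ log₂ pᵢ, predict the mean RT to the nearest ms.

Entropy contributions −pᵢ log₂ pᵢ: 0.4644, 0.5278, 0.5306, 0.3503; sum H = 1.8731 bits.
RT = a + bH = 240 + 165·1.8731 = 549.06 ms.

549 ms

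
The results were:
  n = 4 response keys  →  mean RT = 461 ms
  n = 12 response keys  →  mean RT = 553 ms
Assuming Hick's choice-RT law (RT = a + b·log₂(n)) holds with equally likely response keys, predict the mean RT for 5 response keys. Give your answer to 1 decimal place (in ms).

479.7 ms

Solve the two-equation system in a and b:
  b = (553 − 461) / (log₂ 12 − log₂ 4) = 92 / (3.5850 − 2) = 58.046 ms/bit
  a = 461 − 58.046 × 2 = 344.909 ms
Then RT(5) = 344.909 + 58.046 × log₂ 5 = 344.909 + 58.046 × 2.3219 ≈ 479.686 ms.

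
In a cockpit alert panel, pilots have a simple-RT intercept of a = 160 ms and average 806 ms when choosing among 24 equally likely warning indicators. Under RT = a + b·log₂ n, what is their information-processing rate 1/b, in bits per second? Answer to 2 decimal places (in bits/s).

Choice component = 806 − 160 = 646 ms over log₂(24) = 4.5850 bits.
b = 646 / 4.5850 = 140.895 ms/bit, so 1/b = 7.097 bits/s.

7.10 bits/s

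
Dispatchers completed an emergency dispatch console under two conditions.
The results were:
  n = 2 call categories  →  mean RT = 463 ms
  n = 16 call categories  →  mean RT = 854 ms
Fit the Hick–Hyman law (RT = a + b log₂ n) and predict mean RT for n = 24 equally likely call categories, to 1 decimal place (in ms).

RT is linear in log₂ n, so two points fix the line:
  b = (854 − 463) / (log₂ 16 − log₂ 2) = 391 / (4 − 1) = 130.333 ms/bit
  a = 463 − 130.333 × 1 = 332.667 ms
Then RT(24) = 332.667 + 130.333 × log₂ 24 = 332.667 + 130.333 × 4.5850 ≈ 930.240 ms.

930.2 ms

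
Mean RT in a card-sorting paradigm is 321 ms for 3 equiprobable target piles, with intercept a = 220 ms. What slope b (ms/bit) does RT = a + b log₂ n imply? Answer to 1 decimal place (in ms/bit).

63.7 ms/bit

3 alternatives carry log₂ 3 = 1.5850 bits; the choice cost is 321 − 220 = 101 ms, so b = 101/1.5850 = 63.724 ms/bit.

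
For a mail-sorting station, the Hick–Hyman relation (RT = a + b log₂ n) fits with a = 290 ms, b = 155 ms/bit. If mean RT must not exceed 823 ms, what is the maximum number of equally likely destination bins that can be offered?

10

Information budget: (823 − 290)/155 = 3.4387 bits, so n ≤ 2^3.4387 = 10.843 → at most 10.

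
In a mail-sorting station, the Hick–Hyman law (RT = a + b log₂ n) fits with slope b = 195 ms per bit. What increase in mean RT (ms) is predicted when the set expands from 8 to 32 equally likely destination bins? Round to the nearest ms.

390 ms

ΔRT = (a + b log₂ n₂) − (a + b log₂ n₁) = b·(log₂ n₂ − log₂ n₁).
log₂(32) − log₂(8) = log₂(32/8) = log₂(4) = 2.
ΔRT = 195 × 2.0000 = 390.000 ms.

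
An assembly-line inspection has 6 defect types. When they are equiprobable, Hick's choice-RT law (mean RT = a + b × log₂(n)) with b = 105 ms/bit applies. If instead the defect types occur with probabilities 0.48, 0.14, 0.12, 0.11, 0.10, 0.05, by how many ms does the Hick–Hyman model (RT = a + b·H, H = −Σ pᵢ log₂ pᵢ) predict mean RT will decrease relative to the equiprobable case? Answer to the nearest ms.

43 ms

The RT saving is b·ΔH. Equiprobable H₀ = log₂(6) = 2.5850 bits; with the given probabilities H = 2.1710 bits.
b·(H₀ − H) = 105 × (2.5850 − 2.1710) = 43.46 ms.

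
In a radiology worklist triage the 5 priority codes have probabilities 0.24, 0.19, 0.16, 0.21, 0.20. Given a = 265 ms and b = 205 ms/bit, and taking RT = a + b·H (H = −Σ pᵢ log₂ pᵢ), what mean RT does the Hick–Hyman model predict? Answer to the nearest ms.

738 ms

H = 0.24·log₂(1/0.24) + 0.19·log₂(1/0.19) + 0.16·log₂(1/0.16) + 0.21·log₂(1/0.21) + 0.20·log₂(1/0.20) = 2.3096 bits.
RT = 265 + 205 × 2.3096 = 738.47 ms.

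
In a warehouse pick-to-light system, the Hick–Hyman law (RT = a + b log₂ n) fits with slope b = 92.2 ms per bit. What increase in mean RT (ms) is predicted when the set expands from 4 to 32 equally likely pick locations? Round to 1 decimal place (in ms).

276.6 ms

The intercept a cancels: ΔRT = b·(log₂ n₂ − log₂ n₁) = b·log₂(n₂/n₁).
log₂(32) − log₂(4) = log₂(32/4) = log₂(8) = 3.
ΔRT = 92.2 × 3.0000 = 276.600 ms.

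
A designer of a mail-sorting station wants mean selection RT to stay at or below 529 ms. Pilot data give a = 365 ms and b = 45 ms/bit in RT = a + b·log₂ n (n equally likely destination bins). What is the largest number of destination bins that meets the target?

Set 365 + 45·log₂ n ≤ 529 → log₂ n ≤ (529 − 365)/45 = 3.6444.
So n ≤ 2^3.6444 = 12.505; the largest integer n is 12.

12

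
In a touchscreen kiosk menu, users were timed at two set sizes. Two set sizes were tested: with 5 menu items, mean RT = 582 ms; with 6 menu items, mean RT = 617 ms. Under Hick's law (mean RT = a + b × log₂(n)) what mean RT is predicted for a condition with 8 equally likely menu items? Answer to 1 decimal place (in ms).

Solve the two-equation system in a and b:
  b = (617 − 582) / (log₂ 6 − log₂ 5) = 35 / (2.5850 − 2.3219) = 133.062 ms/bit
  a = 582 − 133.062 × 2.3219 = 273.039 ms
Then RT(8) = 273.039 + 133.062 × log₂ 8 = 273.039 + 133.062 × 3 ≈ 672.226 ms.

672.2 ms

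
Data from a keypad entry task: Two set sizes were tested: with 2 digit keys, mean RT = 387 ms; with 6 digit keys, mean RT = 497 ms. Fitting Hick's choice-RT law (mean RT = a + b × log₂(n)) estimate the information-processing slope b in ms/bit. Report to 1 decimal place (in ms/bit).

b = (RT₂ − RT₁)/(log₂ n₂ − log₂ n₁) = (497 − 387)/(2.5850 − 1) = 69.402 ms/bit.

69.4 ms/bit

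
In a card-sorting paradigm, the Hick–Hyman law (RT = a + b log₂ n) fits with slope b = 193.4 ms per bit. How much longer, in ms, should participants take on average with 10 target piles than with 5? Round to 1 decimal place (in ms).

Only the slope matters, since a is common to both: ΔRT = b·log₂(n₂/n₁).
log₂(10) − log₂(5) = log₂(10/5) = log₂(2) = 1.
ΔRT = 193.4 × 1.0000 = 193.400 ms.

193.4 ms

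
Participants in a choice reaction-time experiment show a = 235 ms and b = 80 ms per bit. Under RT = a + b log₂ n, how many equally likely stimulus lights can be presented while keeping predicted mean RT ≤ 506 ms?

10

Set 235 + 80·log₂ n ≤ 506 → log₂ n ≤ (506 − 235)/80 = 3.3875.
So n ≤ 2^3.3875 = 10.465; the largest integer n is 10.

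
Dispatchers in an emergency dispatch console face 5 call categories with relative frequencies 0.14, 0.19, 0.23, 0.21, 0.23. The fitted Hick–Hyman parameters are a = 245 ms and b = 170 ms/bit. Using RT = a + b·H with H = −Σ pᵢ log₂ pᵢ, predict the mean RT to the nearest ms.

Entropy contributions −pᵢ log₂ pᵢ: 0.3971, 0.4552, 0.4877, 0.4728, 0.4877; sum H = 2.3005 bits.
RT = a + bH = 245 + 170·2.3005 = 636.08 ms.

636 ms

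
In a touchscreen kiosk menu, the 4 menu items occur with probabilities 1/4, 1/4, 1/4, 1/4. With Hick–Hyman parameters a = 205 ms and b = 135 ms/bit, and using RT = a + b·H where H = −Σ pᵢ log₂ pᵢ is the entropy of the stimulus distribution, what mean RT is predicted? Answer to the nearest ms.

475 ms

Each term −pᵢ log₂ pᵢ: 0.25·2 + 0.25·2 + 0.25·2 + 0.25·2; summed, H = 2.000 bits.
Mean RT = a + bH = 205 + 135·2.000 = 475.00 ms.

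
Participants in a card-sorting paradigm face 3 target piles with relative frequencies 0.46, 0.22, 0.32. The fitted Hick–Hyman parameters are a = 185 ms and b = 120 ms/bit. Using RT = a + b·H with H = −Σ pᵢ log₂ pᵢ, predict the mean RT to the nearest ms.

H = 0.46·log₂(1/0.46) + 0.22·log₂(1/0.22) + 0.32·log₂(1/0.32) = 1.5219 bits.
RT = 185 + 120 × 1.5219 = 367.63 ms.

368 ms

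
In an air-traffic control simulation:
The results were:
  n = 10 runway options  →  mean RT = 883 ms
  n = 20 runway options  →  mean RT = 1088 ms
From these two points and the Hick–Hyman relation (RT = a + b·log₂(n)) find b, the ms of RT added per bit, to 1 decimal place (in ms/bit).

205.0 ms/bit

b = (RT₂ − RT₁)/(log₂ n₂ − log₂ n₁) = (1088 − 883)/(4.3219 − 3.3219) = 205.000 ms/bit.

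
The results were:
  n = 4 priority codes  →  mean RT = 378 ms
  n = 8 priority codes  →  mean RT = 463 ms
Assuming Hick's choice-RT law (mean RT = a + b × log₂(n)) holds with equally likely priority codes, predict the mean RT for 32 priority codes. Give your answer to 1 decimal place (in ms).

633.0 ms

Fit slope and intercept:
  b = (463 − 378) / (log₂ 8 − log₂ 4) = 85 / (3 − 2) = 85.000 ms/bit
  a = 378 − 85.000 × 2 = 208.000 ms
Then RT(32) = 208.000 + 85.000 × log₂ 32 = 208.000 + 85.000 × 5 ≈ 633.000 ms.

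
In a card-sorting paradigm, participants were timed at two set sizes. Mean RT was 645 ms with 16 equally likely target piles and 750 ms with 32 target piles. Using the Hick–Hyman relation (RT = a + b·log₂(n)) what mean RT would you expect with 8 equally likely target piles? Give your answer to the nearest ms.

540 ms

RT is linear in log₂ n, so two points fix the line:
  b = (750 − 645) / (log₂ 32 − log₂ 16) = 105 / (5 − 4) = 105 ms/bit
  a = 645 − 105 × 4 = 225 ms
Then RT(8) = 225 + 105 × log₂ 8 = 225 + 105 × 3 ≈ 540.000 ms.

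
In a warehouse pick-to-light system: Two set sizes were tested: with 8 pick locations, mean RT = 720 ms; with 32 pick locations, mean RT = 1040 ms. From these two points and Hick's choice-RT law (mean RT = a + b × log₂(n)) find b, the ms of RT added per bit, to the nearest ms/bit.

b = (RT₂ − RT₁)/(log₂ n₂ − log₂ n₁) = (1040 − 720)/(5 − 3) = 160 ms/bit.

160 ms/bit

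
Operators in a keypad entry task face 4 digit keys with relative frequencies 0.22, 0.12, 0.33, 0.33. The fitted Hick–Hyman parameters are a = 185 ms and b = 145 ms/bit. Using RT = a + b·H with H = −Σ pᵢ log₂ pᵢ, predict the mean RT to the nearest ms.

461 ms

H = 0.22·log₂(1/0.22) + 0.12·log₂(1/0.12) + 0.33·log₂(1/0.33) + 0.33·log₂(1/0.33) = 1.9033 bits.
RT = 185 + 145 × 1.9033 = 460.98 ms.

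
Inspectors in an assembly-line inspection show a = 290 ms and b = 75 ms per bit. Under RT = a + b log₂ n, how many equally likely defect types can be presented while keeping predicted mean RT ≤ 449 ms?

4

Set 290 + 75·log₂ n ≤ 449 → log₂ n ≤ (449 − 290)/75 = 2.1200.
So n ≤ 2^2.1200 = 4.347; the largest integer n is 4.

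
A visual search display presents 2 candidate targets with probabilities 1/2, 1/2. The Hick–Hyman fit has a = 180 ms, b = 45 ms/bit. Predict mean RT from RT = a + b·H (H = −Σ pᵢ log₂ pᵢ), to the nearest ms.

225 ms

Each term −pᵢ log₂ pᵢ: 0.5·1 + 0.5·1; summed, H = 1.000 bits.
Mean RT = a + bH = 180 + 45·1.000 = 225.00 ms.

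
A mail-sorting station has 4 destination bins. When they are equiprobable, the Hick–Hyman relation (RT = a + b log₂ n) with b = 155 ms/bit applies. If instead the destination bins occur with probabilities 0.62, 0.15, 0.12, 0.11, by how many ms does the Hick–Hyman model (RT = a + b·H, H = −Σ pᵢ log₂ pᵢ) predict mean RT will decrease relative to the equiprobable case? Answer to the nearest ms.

The RT saving is b·ΔH. Equiprobable H₀ = log₂(4) = 2.0000 bits; with the given probabilities H = 1.5555 bits.
b·(H₀ − H) = 155 × (2.0000 − 1.5555) = 68.90 ms.

69 ms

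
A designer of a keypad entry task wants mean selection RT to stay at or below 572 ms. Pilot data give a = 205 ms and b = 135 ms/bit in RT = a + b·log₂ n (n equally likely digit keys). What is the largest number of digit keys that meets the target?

Information budget: (572 − 205)/135 = 2.7185 bits, so n ≤ 2^2.7185 = 6.582 → at most 6.

6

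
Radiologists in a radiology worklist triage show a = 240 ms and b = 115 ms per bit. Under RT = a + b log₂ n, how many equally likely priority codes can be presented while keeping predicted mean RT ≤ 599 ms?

8

Set 240 + 115·log₂ n ≤ 599 → log₂ n ≤ (599 − 240)/115 = 3.1217.
So n ≤ 2^3.1217 = 8.704; the largest integer n is 8.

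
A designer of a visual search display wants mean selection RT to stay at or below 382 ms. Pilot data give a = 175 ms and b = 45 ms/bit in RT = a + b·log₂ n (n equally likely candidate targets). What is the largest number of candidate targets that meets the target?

Information budget: (382 − 175)/45 = 4.6000 bits, so n ≤ 2^4.6000 = 24.251 → at most 24.

24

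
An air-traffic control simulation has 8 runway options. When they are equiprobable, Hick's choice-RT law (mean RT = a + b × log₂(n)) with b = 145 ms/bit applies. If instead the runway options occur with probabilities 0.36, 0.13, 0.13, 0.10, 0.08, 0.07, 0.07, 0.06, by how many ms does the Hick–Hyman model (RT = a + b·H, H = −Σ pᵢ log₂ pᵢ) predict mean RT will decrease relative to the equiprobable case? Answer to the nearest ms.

43 ms

Equiprobable entropy H₀ = log₂ 8 = 3.0000 bits.
Skewed entropy H = −Σ pᵢ log₂ pᵢ = 2.7002 bits.
ΔRT = b·(H₀ − H) = 145 × 0.2998 = 43.46 ms.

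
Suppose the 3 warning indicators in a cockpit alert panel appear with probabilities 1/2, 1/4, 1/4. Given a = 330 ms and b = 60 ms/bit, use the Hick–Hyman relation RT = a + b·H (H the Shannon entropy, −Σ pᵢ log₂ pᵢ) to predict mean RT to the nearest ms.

420 ms

Each term −pᵢ log₂ pᵢ: 0.5·1 + 0.25·2 + 0.25·2; summed, H = 1.500 bits.
Mean RT = a + bH = 330 + 60·1.500 = 420.00 ms.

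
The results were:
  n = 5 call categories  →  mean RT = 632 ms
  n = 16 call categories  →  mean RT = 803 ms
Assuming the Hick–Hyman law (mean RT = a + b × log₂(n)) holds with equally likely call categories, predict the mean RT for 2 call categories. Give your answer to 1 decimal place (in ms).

497.3 ms

With log₂ n on the abscissa the relation is linear; from the two conditions:
  b = (803 − 632) / (log₂ 16 − log₂ 5) = 171 / (4 − 2.3219) = 101.903 ms/bit
  a = 632 − 101.903 × 2.3219 = 395.389 ms
Then RT(2) = 395.389 + 101.903 × log₂ 2 = 395.389 + 101.903 × 1 ≈ 497.292 ms.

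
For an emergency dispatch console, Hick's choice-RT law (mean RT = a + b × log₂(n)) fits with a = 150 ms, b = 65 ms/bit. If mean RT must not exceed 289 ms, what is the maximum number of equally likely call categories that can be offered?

Set 150 + 65·log₂ n ≤ 289 → log₂ n ≤ (289 − 150)/65 = 2.1385.
So n ≤ 2^2.1385 = 4.403; the largest integer n is 4.

4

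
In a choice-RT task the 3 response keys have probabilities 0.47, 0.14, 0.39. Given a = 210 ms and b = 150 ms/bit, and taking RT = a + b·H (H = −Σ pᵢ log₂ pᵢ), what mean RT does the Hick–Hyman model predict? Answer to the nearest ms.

426 ms

H = 0.47·log₂(1/0.47) + 0.14·log₂(1/0.14) + 0.39·log₂(1/0.39) = 1.4389 bits.
RT = 210 + 150 × 1.4389 = 425.83 ms.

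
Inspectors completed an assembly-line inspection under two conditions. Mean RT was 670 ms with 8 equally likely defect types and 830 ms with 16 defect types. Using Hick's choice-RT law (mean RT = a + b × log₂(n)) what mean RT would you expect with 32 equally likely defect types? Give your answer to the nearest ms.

With log₂ n on the abscissa the relation is linear; from the two conditions:
  b = (830 − 670) / (log₂ 16 − log₂ 8) = 160 / (4 − 3) = 160 ms/bit
  a = 670 − 160 × 3 = 190 ms
Then RT(32) = 190 + 160 × log₂ 32 = 190 + 160 × 5 ≈ 990.000 ms.

990 ms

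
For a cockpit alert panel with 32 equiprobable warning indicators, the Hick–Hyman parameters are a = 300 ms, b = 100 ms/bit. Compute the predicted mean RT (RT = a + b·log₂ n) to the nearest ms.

log₂(32) = 5 bits, so RT = 300 + 100 × 5 ≈ 800.000 ms.

800 ms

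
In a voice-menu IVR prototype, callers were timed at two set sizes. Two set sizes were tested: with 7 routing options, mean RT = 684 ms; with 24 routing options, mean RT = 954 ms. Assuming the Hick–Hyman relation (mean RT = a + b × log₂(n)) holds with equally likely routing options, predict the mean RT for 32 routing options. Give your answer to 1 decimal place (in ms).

Fit slope and intercept:
  b = (954 − 684) / (log₂ 24 − log₂ 7) = 270 / (4.5850 − 2.8074) = 151.890 ms/bit
  a = 684 − 151.890 × 2.8074 = 257.592 ms
Then RT(32) = 257.592 + 151.890 × log₂ 32 = 257.592 + 151.890 × 5 ≈ 1017.040 ms.

1017.0 ms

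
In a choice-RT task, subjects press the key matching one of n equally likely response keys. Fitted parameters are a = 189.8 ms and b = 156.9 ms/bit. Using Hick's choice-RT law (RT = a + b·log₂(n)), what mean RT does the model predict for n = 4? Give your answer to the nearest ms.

504 ms

log₂(4) = 2 bits, so RT = 189.8 + 156.9 × 2 ≈ 503.600 ms.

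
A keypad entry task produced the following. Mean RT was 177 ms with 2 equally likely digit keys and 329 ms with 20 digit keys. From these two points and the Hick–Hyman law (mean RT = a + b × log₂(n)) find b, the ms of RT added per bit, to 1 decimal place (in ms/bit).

45.8 ms/bit

b = (RT₂ − RT₁)/(log₂ n₂ − log₂ n₁) = (329 − 177)/(4.3219 − 1) = 45.757 ms/bit.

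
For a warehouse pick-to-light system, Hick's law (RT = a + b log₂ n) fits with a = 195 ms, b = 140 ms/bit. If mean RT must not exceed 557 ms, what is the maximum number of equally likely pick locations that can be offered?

Information budget: (557 − 195)/140 = 2.5857 bits, so n ≤ 2^2.5857 = 6.003 → at most 6.

6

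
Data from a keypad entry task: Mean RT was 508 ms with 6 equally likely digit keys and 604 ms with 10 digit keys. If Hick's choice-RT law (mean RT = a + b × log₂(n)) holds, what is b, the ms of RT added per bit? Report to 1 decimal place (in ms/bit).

130.3 ms/bit

b = (RT₂ − RT₁)/(log₂ n₂ − log₂ n₁) = (604 − 508)/(3.3219 − 2.5850) = 130.264 ms/bit.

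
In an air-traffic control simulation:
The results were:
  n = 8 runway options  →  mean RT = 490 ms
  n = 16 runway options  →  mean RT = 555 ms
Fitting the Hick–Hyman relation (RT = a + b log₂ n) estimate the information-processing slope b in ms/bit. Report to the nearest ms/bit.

The slope on a log₂ axis is (555 − 490) / (4 − 3) = 65 ms/bit.

65 ms/bit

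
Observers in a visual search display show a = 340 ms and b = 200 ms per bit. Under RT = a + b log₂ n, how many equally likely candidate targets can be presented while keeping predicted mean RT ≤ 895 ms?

Information budget: (895 − 340)/200 = 2.7750 bits, so n ≤ 2^2.7750 = 6.845 → at most 6.

6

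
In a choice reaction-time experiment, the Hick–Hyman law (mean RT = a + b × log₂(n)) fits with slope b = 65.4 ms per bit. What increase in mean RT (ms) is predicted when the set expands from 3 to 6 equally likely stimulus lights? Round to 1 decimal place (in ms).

ΔRT = (a + b log₂ n₂) − (a + b log₂ n₁) = b·(log₂ n₂ − log₂ n₁).
log₂(6) − log₂(3) = log₂(6/3) = log₂(2) = 1.
ΔRT = 65.4 × 1.0000 = 65.400 ms.

65.4 ms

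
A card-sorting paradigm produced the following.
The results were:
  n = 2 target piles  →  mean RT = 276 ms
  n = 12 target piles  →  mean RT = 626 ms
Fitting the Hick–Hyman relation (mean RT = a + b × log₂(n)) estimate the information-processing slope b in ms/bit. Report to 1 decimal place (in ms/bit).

The slope on a log₂ axis is (626 − 276) / (3.5850 − 1) = 135.398 ms/bit.

135.4 ms/bit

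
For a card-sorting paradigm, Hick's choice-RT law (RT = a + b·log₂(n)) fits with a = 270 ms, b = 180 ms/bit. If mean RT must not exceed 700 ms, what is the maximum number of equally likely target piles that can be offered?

180·log₂ n ≤ 700 − 270 = 430, giving log₂ n ≤ 2.3889 and n ≤ 5.238. The largest whole number is 5.

5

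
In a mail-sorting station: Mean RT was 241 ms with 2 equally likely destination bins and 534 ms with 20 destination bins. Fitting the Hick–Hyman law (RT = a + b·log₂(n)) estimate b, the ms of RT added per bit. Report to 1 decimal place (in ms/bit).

Slope: b = (534 − 241) / (log₂ 20 − log₂ 2) = 293/3.3219 = 88.202 ms/bit.

88.2 ms/bit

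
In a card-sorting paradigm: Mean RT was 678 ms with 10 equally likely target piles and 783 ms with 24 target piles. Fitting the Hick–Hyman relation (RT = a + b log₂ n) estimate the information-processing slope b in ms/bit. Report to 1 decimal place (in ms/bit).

Slope: b = (783 − 678) / (log₂ 24 − log₂ 10) = 105/1.2630 = 83.133 ms/bit.

83.1 ms/bit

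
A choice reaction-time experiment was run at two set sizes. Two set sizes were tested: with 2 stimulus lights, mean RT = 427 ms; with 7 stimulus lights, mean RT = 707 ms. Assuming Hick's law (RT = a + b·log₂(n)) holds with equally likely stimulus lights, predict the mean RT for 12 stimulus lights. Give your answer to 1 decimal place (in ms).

827.5 ms

Fit slope and intercept:
  b = (707 − 427) / (log₂ 7 − log₂ 2) = 280 / (2.8074 − 1) = 154.923 ms/bit
  a = 427 − 154.923 × 1 = 272.077 ms
Then RT(12) = 272.077 + 154.923 × log₂ 12 = 272.077 + 154.923 × 3.5850 ≈ 827.469 ms.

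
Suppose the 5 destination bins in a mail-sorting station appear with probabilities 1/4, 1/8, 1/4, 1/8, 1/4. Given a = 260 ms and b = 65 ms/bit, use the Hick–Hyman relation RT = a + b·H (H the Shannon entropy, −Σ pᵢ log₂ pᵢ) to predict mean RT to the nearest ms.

Each term −pᵢ log₂ pᵢ: 0.25·2 + 0.125·3 + 0.25·2 + 0.125·3 + 0.25·2; summed, H = 2.250 bits.
Mean RT = a + bH = 260 + 65·2.250 = 406.25 ms.

406 ms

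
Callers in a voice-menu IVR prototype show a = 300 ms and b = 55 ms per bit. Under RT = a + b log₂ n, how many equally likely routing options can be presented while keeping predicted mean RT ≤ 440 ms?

5

Information budget: (440 − 300)/55 = 2.5455 bits, so n ≤ 2^2.5455 = 5.838 → at most 5.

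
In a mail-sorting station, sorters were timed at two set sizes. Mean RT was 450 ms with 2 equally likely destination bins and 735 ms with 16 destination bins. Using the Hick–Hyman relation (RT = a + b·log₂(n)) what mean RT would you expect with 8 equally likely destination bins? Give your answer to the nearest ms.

640 ms

Solve the two-equation system in a and b:
  b = (735 − 450) / (log₂ 16 − log₂ 2) = 285 / (4 − 1) = 95 ms/bit
  a = 450 − 95 × 1 = 355 ms
Then RT(8) = 355 + 95 × log₂ 8 = 355 + 95 × 3 ≈ 640.000 ms.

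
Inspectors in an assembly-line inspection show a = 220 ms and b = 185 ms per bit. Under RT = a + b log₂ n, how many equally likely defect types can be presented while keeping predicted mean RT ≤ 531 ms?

Information budget: (531 − 220)/185 = 1.6811 bits, so n ≤ 2^1.6811 = 3.207 → at most 3.

3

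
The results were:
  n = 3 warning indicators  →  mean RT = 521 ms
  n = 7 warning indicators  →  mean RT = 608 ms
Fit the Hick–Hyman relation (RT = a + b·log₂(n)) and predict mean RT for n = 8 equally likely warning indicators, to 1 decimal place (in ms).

621.7 ms

Solve the two-equation system in a and b:
  b = (608 − 521) / (log₂ 7 − log₂ 3) = 87 / (2.8074 − 1.5850) = 71.172 ms/bit
  a = 521 − 71.172 × 1.5850 = 408.195 ms
Then RT(8) = 408.195 + 71.172 × log₂ 8 = 408.195 + 71.172 × 3 ≈ 621.711 ms.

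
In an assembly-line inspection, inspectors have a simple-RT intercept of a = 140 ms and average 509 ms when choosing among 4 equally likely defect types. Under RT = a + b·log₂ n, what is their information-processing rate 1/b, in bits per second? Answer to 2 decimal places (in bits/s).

5.42 bits/s

Choice component = 509 − 140 = 369 ms over log₂(4) = 2 bits.
b = 369 / 2 = 184.500 ms/bit, so 1/b = 5.420 bits/s.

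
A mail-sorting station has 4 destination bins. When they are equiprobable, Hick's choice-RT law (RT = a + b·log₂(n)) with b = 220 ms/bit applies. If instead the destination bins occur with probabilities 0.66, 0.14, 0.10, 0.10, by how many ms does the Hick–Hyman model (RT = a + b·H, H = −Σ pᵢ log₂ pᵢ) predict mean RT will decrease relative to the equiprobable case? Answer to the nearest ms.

119 ms

The RT saving is b·ΔH. Equiprobable H₀ = log₂(4) = 2.0000 bits; with the given probabilities H = 1.4571 bits.
b·(H₀ − H) = 220 × (2.0000 − 1.4571) = 119.43 ms.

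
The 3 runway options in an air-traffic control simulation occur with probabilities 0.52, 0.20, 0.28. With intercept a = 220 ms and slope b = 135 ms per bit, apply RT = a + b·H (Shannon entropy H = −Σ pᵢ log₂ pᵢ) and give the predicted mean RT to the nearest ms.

418 ms

Entropy contributions −pᵢ log₂ pᵢ: 0.4906, 0.4644, 0.5142; sum H = 1.4692 bits.
RT = a + bH = 220 + 135·1.4692 = 418.34 ms.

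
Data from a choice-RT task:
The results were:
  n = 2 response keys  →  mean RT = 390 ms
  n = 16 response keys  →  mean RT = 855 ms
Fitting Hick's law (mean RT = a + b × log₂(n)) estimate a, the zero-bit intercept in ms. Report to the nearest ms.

235 ms

b = (RT₂ − RT₁)/(log₂ n₂ − log₂ n₁) = (855 − 390)/(4 − 1) = 155 ms/bit.
Intercept: a = 390 − 155·log₂(2) = 235.000 ms.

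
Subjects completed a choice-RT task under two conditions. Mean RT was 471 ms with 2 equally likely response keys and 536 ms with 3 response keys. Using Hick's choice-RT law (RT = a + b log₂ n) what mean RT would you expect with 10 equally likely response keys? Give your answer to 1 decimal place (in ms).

Fit slope and intercept:
  b = (536 − 471) / (log₂ 3 − log₂ 2) = 65 / (1.5850 − 1) = 111.118 ms/bit
  a = 471 − 111.118 × 1 = 359.882 ms
Then RT(10) = 359.882 + 111.118 × log₂ 10 = 359.882 + 111.118 × 3.3219 ≈ 729.009 ms.

729.0 ms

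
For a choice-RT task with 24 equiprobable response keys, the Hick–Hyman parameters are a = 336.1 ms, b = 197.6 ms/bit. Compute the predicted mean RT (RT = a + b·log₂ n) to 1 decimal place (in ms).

log₂(24) = 4.5850 bits, so RT = 336.1 + 197.6 × 4.5850 ≈ 1242.089 ms.

1242.1 ms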